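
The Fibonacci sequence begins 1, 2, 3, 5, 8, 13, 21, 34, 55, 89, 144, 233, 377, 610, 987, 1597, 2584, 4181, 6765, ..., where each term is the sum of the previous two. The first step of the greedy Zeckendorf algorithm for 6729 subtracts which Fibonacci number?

4181

4181 ≤ 6729 < 6765, so the largest Fibonacci number not exceeding 6729 is 4181.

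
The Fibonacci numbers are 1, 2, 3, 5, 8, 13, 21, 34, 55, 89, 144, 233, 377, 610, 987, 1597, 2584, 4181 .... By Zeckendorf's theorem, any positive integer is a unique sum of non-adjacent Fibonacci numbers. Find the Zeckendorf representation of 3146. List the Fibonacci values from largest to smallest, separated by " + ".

Greedy algorithm:
subtract 2584 from 3146: 562 remains
subtract 377 from 562: 185 remains
subtract 144 from 185: 41 remains
subtract 34 from 41: 7 remains
subtract 5 from 7: 2 remains
subtract 2 from 2: 0 remains
So 3146 = 2584 + 377 + 144 + 34 + 5 + 2, with no two terms consecutive in the sequence.

2584 + 377 + 144 + 34 + 5 + 2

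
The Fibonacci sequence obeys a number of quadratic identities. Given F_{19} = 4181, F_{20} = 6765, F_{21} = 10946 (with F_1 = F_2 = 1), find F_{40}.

By the addition formula F_{m+n} = F_m F_{n+1} + F_{m−1} F_n with m=20, n=20: F_{40} = 6765·10946 + 4181·6765 = 74049690 + 28284465 = 102334155.

102334155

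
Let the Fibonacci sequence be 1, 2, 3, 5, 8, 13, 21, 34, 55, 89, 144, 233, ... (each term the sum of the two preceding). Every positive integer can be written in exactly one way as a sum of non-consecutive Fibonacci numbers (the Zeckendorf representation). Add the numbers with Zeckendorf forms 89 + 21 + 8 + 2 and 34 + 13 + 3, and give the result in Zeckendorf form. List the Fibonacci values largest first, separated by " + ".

144 + 21 + 5

The two numbers are 120 and 50, so their sum is 170.
Repeatedly subtract the largest Fibonacci number that fits:
subtract 144 from 170: 26 remains
subtract 21 from 26: 5 remains
subtract 5 from 5: 0 remains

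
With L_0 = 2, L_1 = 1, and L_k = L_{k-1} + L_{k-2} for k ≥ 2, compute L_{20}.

Iterating the recurrence up to L_{16} = 2207 and L_{15} = 1364:
L_{17} = L_{16} + L_{15} = 2207 + 1364 = 3571
L_{18} = L_{17} + L_{16} = 3571 + 2207 = 5778
L_{19} = L_{18} + L_{17} = 5778 + 3571 = 9349
L_{20} = L_{19} + L_{18} = 9349 + 5778 = 15127

15127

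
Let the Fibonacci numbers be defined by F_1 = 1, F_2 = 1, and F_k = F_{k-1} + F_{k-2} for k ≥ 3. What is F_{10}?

Iterating the recurrence up to F_{6} = 8 and F_{5} = 5:
F_{7} = F_{6} + F_{5} = 8 + 5 = 13
F_{8} = F_{7} + F_{6} = 13 + 8 = 21
F_{9} = F_{8} + F_{7} = 21 + 13 = 34
F_{10} = F_{9} + F_{8} = 34 + 21 = 55

55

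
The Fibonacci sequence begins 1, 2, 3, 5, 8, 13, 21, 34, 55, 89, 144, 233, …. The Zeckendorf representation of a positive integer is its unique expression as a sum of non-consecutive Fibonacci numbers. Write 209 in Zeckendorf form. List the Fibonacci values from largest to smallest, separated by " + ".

144 + 55 + 8 + 2

subtract 144 from 209: 65 remains
subtract 55 from 65: 10 remains
subtract 8 from 10: 2 remains
subtract 2 from 2: 0 remains
So 209 = 144 + 55 + 8 + 2, with no two terms consecutive in the sequence.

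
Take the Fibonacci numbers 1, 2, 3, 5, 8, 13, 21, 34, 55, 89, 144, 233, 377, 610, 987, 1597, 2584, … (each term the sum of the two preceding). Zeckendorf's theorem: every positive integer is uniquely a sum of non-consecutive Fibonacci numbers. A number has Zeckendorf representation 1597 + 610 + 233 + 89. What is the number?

2529

1597 + 610 + 233 + 89 = 2529.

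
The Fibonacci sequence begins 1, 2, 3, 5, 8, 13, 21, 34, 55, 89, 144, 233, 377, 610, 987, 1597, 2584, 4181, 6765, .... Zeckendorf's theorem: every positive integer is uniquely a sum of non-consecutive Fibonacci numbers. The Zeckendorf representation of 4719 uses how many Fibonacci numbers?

6

Repeatedly subtract the largest Fibonacci number that fits:
4181 ≤ 4719 < 6765, so take 4181; remainder 538
377 ≤ 538 < 610, so take 377; remainder 161
144 ≤ 161 < 233, so take 144; remainder 17
13 ≤ 17 < 21, so take 13; remainder 4
3 ≤ 4 < 5, so take 3; remainder 1
1 ≤ 1 < 2, so take 1; remainder 0
4719 = 4181 + 377 + 144 + 13 + 3 + 1, which has 6 terms.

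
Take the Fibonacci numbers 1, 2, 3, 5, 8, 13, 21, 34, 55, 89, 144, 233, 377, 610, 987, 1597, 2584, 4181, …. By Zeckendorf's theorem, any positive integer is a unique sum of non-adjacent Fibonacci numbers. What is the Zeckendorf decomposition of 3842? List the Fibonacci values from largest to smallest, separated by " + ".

2584 + 987 + 233 + 34 + 3 + 1

Greedily peel off the largest Fibonacci term at each step:
take 2584 (≤ 3842); 3842 − 2584 = 1258
take 987 (≤ 1258); 1258 − 987 = 271
take 233 (≤ 271); 271 − 233 = 38
take 34 (≤ 38); 38 − 34 = 4
take 3 (≤ 4); 4 − 3 = 1
take 1 (≤ 1); 1 − 1 = 0
So 3842 = 2584 + 987 + 233 + 34 + 3 + 1, with no two terms consecutive in the sequence.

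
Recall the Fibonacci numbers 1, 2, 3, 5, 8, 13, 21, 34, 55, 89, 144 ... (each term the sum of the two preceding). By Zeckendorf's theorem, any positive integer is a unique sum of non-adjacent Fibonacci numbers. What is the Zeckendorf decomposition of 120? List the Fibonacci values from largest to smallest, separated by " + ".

Repeatedly subtract the largest Fibonacci number that fits:
89 ≤ 120 < 144, so take 89; remainder 31
21 ≤ 31 < 34, so take 21; remainder 10
8 ≤ 10 < 13, so take 8; remainder 2
2 ≤ 2 < 3, so take 2; remainder 0
So 120 = 89 + 21 + 8 + 2, with no two terms consecutive in the sequence.

89 + 21 + 8 + 2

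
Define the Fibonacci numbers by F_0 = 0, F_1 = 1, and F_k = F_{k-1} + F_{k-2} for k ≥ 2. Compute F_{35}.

9227465

Iterating the recurrence up to F_{31} = 1346269 and F_{30} = 832040:
F_{32} = F_{31} + F_{30} = 1346269 + 832040 = 2178309
F_{33} = F_{32} + F_{31} = 2178309 + 1346269 = 3524578
F_{34} = F_{33} + F_{32} = 3524578 + 2178309 = 5702887
F_{35} = F_{34} + F_{33} = 5702887 + 3524578 = 9227465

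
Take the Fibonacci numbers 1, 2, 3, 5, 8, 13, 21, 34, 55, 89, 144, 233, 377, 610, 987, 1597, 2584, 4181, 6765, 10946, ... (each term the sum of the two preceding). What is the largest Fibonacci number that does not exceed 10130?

6765 ≤ 10130 < 10946, so the largest Fibonacci number not exceeding 10130 is 6765.

6765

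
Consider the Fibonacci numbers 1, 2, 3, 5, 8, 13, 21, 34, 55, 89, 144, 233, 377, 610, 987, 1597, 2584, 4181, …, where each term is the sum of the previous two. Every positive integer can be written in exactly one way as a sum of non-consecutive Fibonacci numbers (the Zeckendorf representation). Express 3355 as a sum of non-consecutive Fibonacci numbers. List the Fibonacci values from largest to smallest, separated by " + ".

take 2584 (≤ 3355); 3355 − 2584 = 771
take 610 (≤ 771); 771 − 610 = 161
take 144 (≤ 161); 161 − 144 = 17
take 13 (≤ 17); 17 − 13 = 4
take 3 (≤ 4); 4 − 3 = 1
take 1 (≤ 1); 1 − 1 = 0
So 3355 = 2584 + 610 + 144 + 13 + 3 + 1, with no two terms consecutive in the sequence.

2584 + 610 + 144 + 13 + 3 + 1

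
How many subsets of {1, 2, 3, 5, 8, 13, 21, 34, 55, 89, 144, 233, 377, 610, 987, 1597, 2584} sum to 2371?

9

2371 = 1597+610+144+13+5+2 = 1597+610+89+55+13+5+2 = 1597+377+233+144+13+5+2 = 1597+610+89+34+21+13+5+2 = … (5 more), for 9 in all.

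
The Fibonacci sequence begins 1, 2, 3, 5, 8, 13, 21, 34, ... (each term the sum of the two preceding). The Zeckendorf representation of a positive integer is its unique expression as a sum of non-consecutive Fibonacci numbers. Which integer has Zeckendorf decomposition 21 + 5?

21 + 5 = 26.

26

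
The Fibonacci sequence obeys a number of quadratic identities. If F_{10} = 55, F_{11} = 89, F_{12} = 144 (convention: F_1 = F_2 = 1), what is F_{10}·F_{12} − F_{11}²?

55·144 − 89² = 7920 − 7921 = -1. (Cassini's identity: F_{k−1}F_{k+1} − F_k² = (−1)^k.)

-1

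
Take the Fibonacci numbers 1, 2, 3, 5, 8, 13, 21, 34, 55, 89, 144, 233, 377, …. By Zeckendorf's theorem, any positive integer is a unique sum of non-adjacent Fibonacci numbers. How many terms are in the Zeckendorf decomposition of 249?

3

Greedily peel off the largest Fibonacci term at each step:
largest Fibonacci ≤ 249 is 233; 249 − 233 = 16
largest Fibonacci ≤ 16 is 13; 16 − 13 = 3
largest Fibonacci ≤ 3 is 3; 3 − 3 = 0
249 = 233 + 13 + 3, which has 3 terms.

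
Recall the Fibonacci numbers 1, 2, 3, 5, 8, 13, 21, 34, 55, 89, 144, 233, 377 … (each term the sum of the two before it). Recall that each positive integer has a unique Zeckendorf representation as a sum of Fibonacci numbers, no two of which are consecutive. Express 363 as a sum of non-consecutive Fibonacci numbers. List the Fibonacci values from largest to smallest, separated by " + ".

take 233 (≤ 363); 363 − 233 = 130
take 89 (≤ 130); 130 − 89 = 41
take 34 (≤ 41); 41 − 34 = 7
take 5 (≤ 7); 7 − 5 = 2
take 2 (≤ 2); 2 − 2 = 0
So 363 = 233 + 89 + 34 + 5 + 2, with no two terms consecutive in the sequence.

233 + 89 + 34 + 5 + 2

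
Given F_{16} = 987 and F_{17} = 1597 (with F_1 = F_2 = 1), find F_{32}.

2178309

By the doubling identity F_{2k} = F_k(2F_{k+1} − F_k): F_{32} = 987·(2·1597 − 987) = 987·2207 = 2178309.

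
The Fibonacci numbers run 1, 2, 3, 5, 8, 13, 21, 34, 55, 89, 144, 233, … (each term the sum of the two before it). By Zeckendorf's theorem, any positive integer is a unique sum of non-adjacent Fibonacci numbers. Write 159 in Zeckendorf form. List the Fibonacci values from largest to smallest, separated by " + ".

144 + 13 + 2

159: greatest Fibonacci not exceeding it is 144, leaving 15
15: greatest Fibonacci not exceeding it is 13, leaving 2
2: greatest Fibonacci not exceeding it is 2, leaving 0
So 159 = 144 + 13 + 2, with no two terms consecutive in the sequence.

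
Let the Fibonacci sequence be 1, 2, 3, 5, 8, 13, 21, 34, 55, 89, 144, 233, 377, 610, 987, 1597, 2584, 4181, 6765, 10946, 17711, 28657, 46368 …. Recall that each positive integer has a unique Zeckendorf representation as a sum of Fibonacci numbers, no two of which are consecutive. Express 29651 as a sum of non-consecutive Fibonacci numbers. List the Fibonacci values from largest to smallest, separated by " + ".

28657 + 987 + 5 + 2

Greedily peel off the largest Fibonacci term at each step:
29651 − 28657 = 994
994 − 987 = 7
7 − 5 = 2
2 − 2 = 0
So 29651 = 28657 + 987 + 5 + 2, with no two terms consecutive in the sequence.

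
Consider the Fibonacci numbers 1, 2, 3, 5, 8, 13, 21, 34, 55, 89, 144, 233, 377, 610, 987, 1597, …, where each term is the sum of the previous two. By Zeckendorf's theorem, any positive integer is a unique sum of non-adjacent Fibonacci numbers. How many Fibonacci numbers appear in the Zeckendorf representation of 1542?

take 987 (≤ 1542); 1542 − 987 = 555
take 377 (≤ 555); 555 − 377 = 178
take 144 (≤ 178); 178 − 144 = 34
take 34 (≤ 34); 34 − 34 = 0
1542 = 987 + 377 + 144 + 34, which has 4 terms.

4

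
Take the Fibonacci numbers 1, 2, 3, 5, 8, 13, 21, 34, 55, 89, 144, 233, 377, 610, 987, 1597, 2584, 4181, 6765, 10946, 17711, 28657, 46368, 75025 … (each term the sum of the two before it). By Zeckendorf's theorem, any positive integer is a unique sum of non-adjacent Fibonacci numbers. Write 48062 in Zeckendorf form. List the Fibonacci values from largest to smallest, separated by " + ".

take 46368 (≤ 48062); 48062 − 46368 = 1694
take 1597 (≤ 1694); 1694 − 1597 = 97
take 89 (≤ 97); 97 − 89 = 8
take 8 (≤ 8); 8 − 8 = 0
So 48062 = 46368 + 1597 + 89 + 8, with no two terms consecutive in the sequence.

46368 + 1597 + 89 + 8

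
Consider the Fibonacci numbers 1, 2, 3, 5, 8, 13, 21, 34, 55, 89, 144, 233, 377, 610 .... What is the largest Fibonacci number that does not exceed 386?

377

377 ≤ 386 < 610, so the largest Fibonacci number not exceeding 386 is 377.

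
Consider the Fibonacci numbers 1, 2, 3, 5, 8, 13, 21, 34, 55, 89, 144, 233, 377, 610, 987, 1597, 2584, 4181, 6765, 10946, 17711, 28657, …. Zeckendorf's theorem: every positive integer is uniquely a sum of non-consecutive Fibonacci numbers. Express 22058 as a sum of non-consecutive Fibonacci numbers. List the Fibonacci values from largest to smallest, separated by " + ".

Greedy algorithm:
22058: greatest Fibonacci not exceeding it is 17711, leaving 4347
4347: greatest Fibonacci not exceeding it is 4181, leaving 166
166: greatest Fibonacci not exceeding it is 144, leaving 22
22: greatest Fibonacci not exceeding it is 21, leaving 1
1: greatest Fibonacci not exceeding it is 1, leaving 0
So 22058 = 17711 + 4181 + 144 + 21 + 1, with no two terms consecutive in the sequence.

17711 + 4181 + 144 + 21 + 1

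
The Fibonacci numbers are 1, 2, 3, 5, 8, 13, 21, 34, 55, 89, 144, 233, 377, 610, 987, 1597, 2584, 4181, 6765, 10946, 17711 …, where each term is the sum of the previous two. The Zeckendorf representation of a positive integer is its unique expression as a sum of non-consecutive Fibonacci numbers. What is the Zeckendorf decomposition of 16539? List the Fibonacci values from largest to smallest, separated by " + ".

Repeatedly subtract the largest Fibonacci number that fits:
16539: greatest Fibonacci not exceeding it is 10946, leaving 5593
5593: greatest Fibonacci not exceeding it is 4181, leaving 1412
1412: greatest Fibonacci not exceeding it is 987, leaving 425
425: greatest Fibonacci not exceeding it is 377, leaving 48
48: greatest Fibonacci not exceeding it is 34, leaving 14
14: greatest Fibonacci not exceeding it is 13, leaving 1
1: greatest Fibonacci not exceeding it is 1, leaving 0
So 16539 = 10946 + 4181 + 987 + 377 + 34 + 13 + 1, with no two terms consecutive in the sequence.

10946 + 4181 + 987 + 377 + 34 + 13 + 1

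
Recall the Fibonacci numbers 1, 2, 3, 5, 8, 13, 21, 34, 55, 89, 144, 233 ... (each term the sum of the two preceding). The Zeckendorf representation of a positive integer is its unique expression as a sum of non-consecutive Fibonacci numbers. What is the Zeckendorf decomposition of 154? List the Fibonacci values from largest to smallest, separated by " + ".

144 + 8 + 2

154 − 144 = 10
10 − 8 = 2
2 − 2 = 0
So 154 = 144 + 8 + 2, with no two terms consecutive in the sequence.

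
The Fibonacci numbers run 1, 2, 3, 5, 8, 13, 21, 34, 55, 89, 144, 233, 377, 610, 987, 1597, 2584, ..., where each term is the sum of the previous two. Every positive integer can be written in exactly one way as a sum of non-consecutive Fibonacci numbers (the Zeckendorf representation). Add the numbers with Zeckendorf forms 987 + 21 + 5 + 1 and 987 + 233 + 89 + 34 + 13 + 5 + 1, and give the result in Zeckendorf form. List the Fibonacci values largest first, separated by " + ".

The two numbers are 1014 and 1362, so their sum is 2376.
Greedily peel off the largest Fibonacci term at each step:
subtract 1597 from 2376: 779 remains
subtract 610 from 779: 169 remains
subtract 144 from 169: 25 remains
subtract 21 from 25: 4 remains
subtract 3 from 4: 1 remains
subtract 1 from 1: 0 remains

1597 + 610 + 144 + 21 + 3 + 1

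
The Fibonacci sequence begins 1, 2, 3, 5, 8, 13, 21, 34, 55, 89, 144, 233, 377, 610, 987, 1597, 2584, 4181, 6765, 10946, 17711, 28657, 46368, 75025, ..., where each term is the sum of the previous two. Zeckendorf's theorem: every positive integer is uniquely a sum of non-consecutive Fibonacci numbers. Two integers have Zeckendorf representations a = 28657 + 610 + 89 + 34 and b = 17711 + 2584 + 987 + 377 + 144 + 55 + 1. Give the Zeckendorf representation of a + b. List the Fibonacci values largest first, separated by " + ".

The two numbers are 29390 and 21859, so their sum is 51249.
51249 − 46368 = 4881
4881 − 4181 = 700
700 − 610 = 90
90 − 89 = 1
1 − 1 = 0

46368 + 4181 + 610 + 89 + 1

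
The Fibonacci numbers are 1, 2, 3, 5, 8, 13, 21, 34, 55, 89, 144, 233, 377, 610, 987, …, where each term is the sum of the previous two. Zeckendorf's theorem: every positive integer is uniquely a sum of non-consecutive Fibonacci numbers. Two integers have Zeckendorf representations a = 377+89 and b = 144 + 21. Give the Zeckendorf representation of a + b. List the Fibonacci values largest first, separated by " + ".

610 + 21

The two numbers are 466 and 165, so their sum is 631.
Greedy algorithm:
largest Fibonacci ≤ 631 is 610; 631 − 610 = 21
largest Fibonacci ≤ 21 is 21; 21 − 21 = 0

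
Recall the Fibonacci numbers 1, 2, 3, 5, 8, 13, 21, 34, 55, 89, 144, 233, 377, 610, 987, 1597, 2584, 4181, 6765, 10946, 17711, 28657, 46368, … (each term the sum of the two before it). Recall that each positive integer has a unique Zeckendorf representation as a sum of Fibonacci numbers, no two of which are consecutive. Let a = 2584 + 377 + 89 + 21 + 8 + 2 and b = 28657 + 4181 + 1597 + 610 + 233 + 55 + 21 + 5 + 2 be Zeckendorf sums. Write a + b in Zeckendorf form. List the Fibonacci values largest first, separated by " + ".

28657 + 6765 + 2584 + 377 + 55 + 3 + 1

The two numbers are 3081 and 35361, so their sum is 38442.
38442: greatest Fibonacci not exceeding it is 28657, leaving 9785
9785: greatest Fibonacci not exceeding it is 6765, leaving 3020
3020: greatest Fibonacci not exceeding it is 2584, leaving 436
436: greatest Fibonacci not exceeding it is 377, leaving 59
59: greatest Fibonacci not exceeding it is 55, leaving 4
4: greatest Fibonacci not exceeding it is 3, leaving 1
1: greatest Fibonacci not exceeding it is 1, leaving 0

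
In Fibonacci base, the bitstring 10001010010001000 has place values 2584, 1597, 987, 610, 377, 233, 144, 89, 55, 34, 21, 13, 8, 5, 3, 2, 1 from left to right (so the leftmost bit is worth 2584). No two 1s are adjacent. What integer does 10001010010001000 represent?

3144

Summing the place values of the 1 bits: 2584 + 377 + 144 + 34 + 5 = 3144.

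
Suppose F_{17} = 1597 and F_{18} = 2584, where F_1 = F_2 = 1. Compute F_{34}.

By the doubling identity F_{2k} = F_k(2F_{k+1} − F_k): F_{34} = 1597·(2·2584 − 1597) = 1597·3571 = 5702887.

5702887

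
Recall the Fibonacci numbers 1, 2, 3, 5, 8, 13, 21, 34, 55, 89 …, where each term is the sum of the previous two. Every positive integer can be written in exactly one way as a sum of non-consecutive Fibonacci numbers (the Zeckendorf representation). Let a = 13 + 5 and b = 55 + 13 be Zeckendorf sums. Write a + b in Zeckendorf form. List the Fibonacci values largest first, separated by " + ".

55 + 21 + 8 + 2

The two numbers are 18 and 68, so their sum is 86.
take 55 (≤ 86); 86 − 55 = 31
take 21 (≤ 31); 31 − 21 = 10
take 8 (≤ 10); 10 − 8 = 2
take 2 (≤ 2); 2 − 2 = 0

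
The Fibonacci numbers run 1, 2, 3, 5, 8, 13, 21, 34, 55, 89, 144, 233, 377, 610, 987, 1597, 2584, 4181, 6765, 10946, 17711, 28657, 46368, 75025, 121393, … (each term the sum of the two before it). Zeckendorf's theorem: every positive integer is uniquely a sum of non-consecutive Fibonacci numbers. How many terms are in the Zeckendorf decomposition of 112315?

Greedy algorithm:
subtract 75025 from 112315: 37290 remains
subtract 28657 from 37290: 8633 remains
subtract 6765 from 8633: 1868 remains
subtract 1597 from 1868: 271 remains
subtract 233 from 271: 38 remains
subtract 34 from 38: 4 remains
subtract 3 from 4: 1 remains
subtract 1 from 1: 0 remains
112315 = 75025 + 28657 + 6765 + 1597 + 233 + 34 + 3 + 1, which has 8 terms.

8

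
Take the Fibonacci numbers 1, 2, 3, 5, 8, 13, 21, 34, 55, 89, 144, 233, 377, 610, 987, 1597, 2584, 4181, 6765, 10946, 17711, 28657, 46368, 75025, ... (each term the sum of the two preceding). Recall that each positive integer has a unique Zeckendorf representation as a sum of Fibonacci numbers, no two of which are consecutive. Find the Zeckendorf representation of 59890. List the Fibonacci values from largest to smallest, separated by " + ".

Greedy algorithm:
46368 ≤ 59890 < 75025, so take 46368; remainder 13522
10946 ≤ 13522 < 17711, so take 10946; remainder 2576
1597 ≤ 2576 < 2584, so take 1597; remainder 979
610 ≤ 979 < 987, so take 610; remainder 369
233 ≤ 369 < 377, so take 233; remainder 136
89 ≤ 136 < 144, so take 89; remainder 47
34 ≤ 47 < 55, so take 34; remainder 13
13 ≤ 13 < 21, so take 13; remainder 0
So 59890 = 46368 + 10946 + 1597 + 610 + 233 + 89 + 34 + 13, with no two terms consecutive in the sequence.

46368 + 10946 + 1597 + 610 + 233 + 89 + 34 + 13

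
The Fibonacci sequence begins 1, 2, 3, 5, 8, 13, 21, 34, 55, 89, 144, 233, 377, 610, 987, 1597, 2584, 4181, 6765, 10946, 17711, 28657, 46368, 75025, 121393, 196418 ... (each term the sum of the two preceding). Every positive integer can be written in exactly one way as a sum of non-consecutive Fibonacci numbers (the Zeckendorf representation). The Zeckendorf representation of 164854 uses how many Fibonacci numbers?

10

Greedy algorithm:
121393 ≤ 164854 < 196418, so take 121393; remainder 43461
28657 ≤ 43461 < 46368, so take 28657; remainder 14804
10946 ≤ 14804 < 17711, so take 10946; remainder 3858
2584 ≤ 3858 < 4181, so take 2584; remainder 1274
987 ≤ 1274 < 1597, so take 987; remainder 287
233 ≤ 287 < 377, so take 233; remainder 54
34 ≤ 54 < 55, so take 34; remainder 20
13 ≤ 20 < 21, so take 13; remainder 7
5 ≤ 7 < 8, so take 5; remainder 2
2 ≤ 2 < 3, so take 2; remainder 0
164854 = 121393 + 28657 + 10946 + 2584 + 987 + 233 + 34 + 13 + 5 + 2, which has 10 terms.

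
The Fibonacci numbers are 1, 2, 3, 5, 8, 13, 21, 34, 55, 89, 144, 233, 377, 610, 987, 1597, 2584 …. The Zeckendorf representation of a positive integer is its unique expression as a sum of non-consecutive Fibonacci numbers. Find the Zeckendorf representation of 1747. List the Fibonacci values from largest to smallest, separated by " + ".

1597 + 144 + 5 + 1

Greedy algorithm:
take 1597 (≤ 1747); 1747 − 1597 = 150
take 144 (≤ 150); 150 − 144 = 6
take 5 (≤ 6); 6 − 5 = 1
take 1 (≤ 1); 1 − 1 = 0
So 1747 = 1597 + 144 + 5 + 1, with no two terms consecutive in the sequence.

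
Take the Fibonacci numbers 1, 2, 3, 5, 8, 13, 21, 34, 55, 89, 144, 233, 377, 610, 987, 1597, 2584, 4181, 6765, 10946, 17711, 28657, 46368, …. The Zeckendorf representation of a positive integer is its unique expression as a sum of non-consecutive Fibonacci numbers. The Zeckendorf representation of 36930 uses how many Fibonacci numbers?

Greedy algorithm:
28657 ≤ 36930 < 46368, so take 28657; remainder 8273
6765 ≤ 8273 < 10946, so take 6765; remainder 1508
987 ≤ 1508 < 1597, so take 987; remainder 521
377 ≤ 521 < 610, so take 377; remainder 144
144 ≤ 144 < 233, so take 144; remainder 0
36930 = 28657 + 6765 + 987 + 377 + 144, which has 5 terms.

5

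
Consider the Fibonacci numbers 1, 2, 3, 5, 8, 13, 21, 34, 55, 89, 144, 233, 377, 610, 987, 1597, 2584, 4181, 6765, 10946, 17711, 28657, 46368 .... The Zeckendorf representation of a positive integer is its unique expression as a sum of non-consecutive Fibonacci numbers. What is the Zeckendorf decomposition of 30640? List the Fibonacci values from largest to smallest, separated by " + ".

28657 + 1597 + 377 + 8 + 1

30640: greatest Fibonacci not exceeding it is 28657, leaving 1983
1983: greatest Fibonacci not exceeding it is 1597, leaving 386
386: greatest Fibonacci not exceeding it is 377, leaving 9
9: greatest Fibonacci not exceeding it is 8, leaving 1
1: greatest Fibonacci not exceeding it is 1, leaving 0
So 30640 = 28657 + 1597 + 377 + 8 + 1, with no two terms consecutive in the sequence.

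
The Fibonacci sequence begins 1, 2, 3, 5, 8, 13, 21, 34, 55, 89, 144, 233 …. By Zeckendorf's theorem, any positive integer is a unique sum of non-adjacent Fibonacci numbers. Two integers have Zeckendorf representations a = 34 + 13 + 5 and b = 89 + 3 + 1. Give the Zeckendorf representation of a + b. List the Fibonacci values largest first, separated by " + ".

The two numbers are 52 and 93, so their sum is 145.
subtract 144 from 145: 1 remains
subtract 1 from 1: 0 remains

144 + 1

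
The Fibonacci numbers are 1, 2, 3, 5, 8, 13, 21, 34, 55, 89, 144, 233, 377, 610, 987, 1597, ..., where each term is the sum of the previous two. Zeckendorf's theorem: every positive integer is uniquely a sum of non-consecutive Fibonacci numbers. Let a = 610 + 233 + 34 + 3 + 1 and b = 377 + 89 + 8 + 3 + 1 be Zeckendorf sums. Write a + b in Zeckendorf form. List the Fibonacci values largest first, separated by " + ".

The two numbers are 881 and 478, so their sum is 1359.
987 ≤ 1359 < 1597, so take 987; remainder 372
233 ≤ 372 < 377, so take 233; remainder 139
89 ≤ 139 < 144, so take 89; remainder 50
34 ≤ 50 < 55, so take 34; remainder 16
13 ≤ 16 < 21, so take 13; remainder 3
3 ≤ 3 < 5, so take 3; remainder 0

987 + 233 + 89 + 34 + 13 + 3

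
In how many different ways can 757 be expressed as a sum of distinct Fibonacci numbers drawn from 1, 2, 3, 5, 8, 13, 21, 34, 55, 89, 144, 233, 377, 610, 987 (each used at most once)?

Starting from the Zeckendorf form and repeatedly splitting a term F_k into F_{k−1} + F_{k−2} (when neither is already used) reaches every representation.
757 = 610+144+3 = 610+144+2+1 = 610+89+55+3 = 377+233+144+3 = 610+89+55+2+1 = … (13 more), for 18 in all.

18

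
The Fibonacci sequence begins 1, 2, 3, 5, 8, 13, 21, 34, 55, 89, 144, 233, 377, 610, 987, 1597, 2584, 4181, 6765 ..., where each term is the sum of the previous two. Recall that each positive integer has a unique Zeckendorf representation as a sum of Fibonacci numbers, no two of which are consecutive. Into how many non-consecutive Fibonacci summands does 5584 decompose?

take 4181 (≤ 5584); 5584 − 4181 = 1403
take 987 (≤ 1403); 1403 − 987 = 416
take 377 (≤ 416); 416 − 377 = 39
take 34 (≤ 39); 39 − 34 = 5
take 5 (≤ 5); 5 − 5 = 0
5584 = 4181 + 987 + 377 + 34 + 5, which has 5 terms.

5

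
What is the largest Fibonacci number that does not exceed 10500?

6765 ≤ 10500 < 10946, so the largest Fibonacci number not exceeding 10500 is 6765.

6765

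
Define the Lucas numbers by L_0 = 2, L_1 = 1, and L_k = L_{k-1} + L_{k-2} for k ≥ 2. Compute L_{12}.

322

Iterating the recurrence up to L_{8} = 47 and L_{7} = 29:
L_{9} = L_{8} + L_{7} = 47 + 29 = 76
L_{10} = L_{9} + L_{8} = 76 + 47 = 123
L_{11} = L_{10} + L_{9} = 123 + 76 = 199
L_{12} = L_{11} + L_{10} = 199 + 123 = 322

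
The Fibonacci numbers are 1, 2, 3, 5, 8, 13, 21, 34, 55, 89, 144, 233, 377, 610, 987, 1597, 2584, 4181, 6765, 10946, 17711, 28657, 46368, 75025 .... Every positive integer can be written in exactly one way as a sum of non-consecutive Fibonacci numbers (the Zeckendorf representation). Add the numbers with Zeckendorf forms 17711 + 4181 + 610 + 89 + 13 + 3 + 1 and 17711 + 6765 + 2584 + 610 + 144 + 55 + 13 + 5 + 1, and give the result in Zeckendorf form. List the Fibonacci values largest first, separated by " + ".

The two numbers are 22608 and 27888, so their sum is 50496.
Greedily peel off the largest Fibonacci term at each step:
50496: greatest Fibonacci not exceeding it is 46368, leaving 4128
4128: greatest Fibonacci not exceeding it is 2584, leaving 1544
1544: greatest Fibonacci not exceeding it is 987, leaving 557
557: greatest Fibonacci not exceeding it is 377, leaving 180
180: greatest Fibonacci not exceeding it is 144, leaving 36
36: greatest Fibonacci not exceeding it is 34, leaving 2
2: greatest Fibonacci not exceeding it is 2, leaving 0

46368 + 2584 + 987 + 377 + 144 + 34 + 2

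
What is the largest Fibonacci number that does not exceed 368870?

317811 ≤ 368870 < 514229, so the largest Fibonacci number not exceeding 368870 is 317811.

317811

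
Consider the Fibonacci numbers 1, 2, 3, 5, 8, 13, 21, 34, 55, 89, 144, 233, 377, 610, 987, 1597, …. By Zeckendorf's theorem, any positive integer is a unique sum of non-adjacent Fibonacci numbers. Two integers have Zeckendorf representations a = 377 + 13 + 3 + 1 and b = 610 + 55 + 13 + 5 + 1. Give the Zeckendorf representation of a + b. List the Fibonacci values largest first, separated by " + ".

987 + 89 + 2

The two numbers are 394 and 684, so their sum is 1078.
largest Fibonacci ≤ 1078 is 987; 1078 − 987 = 91
largest Fibonacci ≤ 91 is 89; 91 − 89 = 2
largest Fibonacci ≤ 2 is 2; 2 − 2 = 0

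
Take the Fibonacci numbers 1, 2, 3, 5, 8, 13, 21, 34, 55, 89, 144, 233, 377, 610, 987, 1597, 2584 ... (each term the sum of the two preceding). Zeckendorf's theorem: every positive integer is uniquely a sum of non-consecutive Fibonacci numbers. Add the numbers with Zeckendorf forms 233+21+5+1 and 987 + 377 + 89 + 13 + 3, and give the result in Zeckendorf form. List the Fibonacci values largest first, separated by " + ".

1597 + 89 + 34 + 8 + 1

The two numbers are 260 and 1469, so their sum is 1729.
Repeatedly subtract the largest Fibonacci number that fits:
subtract 1597 from 1729: 132 remains
subtract 89 from 132: 43 remains
subtract 34 from 43: 9 remains
subtract 8 from 9: 1 remains
subtract 1 from 1: 0 remains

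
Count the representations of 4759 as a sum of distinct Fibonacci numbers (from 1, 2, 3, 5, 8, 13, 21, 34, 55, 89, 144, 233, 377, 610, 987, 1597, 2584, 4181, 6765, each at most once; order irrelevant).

30

Each representation comes from the Zeckendorf form by replacing some F_k with F_{k−1} + F_{k−2} where possible.
4759 = 4181+377+144+55+2 = 4181+377+144+34+21+2 = 2584+1597+377+144+55+2 = 4181+377+144+34+13+8+2 = … (26 more), for 30 in all.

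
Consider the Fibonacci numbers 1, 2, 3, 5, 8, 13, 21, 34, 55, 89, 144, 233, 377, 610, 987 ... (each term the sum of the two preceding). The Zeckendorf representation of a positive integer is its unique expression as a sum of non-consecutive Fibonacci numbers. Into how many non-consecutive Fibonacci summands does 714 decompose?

Greedily peel off the largest Fibonacci term at each step:
largest Fibonacci ≤ 714 is 610; 714 − 610 = 104
largest Fibonacci ≤ 104 is 89; 104 − 89 = 15
largest Fibonacci ≤ 15 is 13; 15 − 13 = 2
largest Fibonacci ≤ 2 is 2; 2 − 2 = 0
714 = 610 + 89 + 13 + 2, which has 4 terms.

4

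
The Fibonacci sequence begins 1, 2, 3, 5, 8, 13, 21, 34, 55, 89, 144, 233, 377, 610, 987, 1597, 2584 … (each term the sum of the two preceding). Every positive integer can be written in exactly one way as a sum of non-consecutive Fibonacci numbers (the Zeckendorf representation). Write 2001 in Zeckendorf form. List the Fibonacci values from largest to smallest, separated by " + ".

Greedy algorithm:
subtract 1597 from 2001: 404 remains
subtract 377 from 404: 27 remains
subtract 21 from 27: 6 remains
subtract 5 from 6: 1 remains
subtract 1 from 1: 0 remains
So 2001 = 1597 + 377 + 21 + 5 + 1, with no two terms consecutive in the sequence.

1597 + 377 + 21 + 5 + 1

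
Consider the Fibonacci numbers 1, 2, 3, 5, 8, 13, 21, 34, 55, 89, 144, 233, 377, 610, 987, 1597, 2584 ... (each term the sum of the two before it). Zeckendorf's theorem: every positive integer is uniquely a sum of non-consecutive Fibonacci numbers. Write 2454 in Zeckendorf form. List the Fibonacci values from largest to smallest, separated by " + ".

1597 + 610 + 233 + 13 + 1

1597 ≤ 2454 < 2584, so take 1597; remainder 857
610 ≤ 857 < 987, so take 610; remainder 247
233 ≤ 247 < 377, so take 233; remainder 14
13 ≤ 14 < 21, so take 13; remainder 1
1 ≤ 1 < 2, so take 1; remainder 0
So 2454 = 1597 + 610 + 233 + 13 + 1, with no two terms consecutive in the sequence.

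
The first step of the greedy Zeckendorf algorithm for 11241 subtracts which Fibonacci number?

10946

10946 ≤ 11241 < 17711, so the largest Fibonacci number not exceeding 11241 is 10946.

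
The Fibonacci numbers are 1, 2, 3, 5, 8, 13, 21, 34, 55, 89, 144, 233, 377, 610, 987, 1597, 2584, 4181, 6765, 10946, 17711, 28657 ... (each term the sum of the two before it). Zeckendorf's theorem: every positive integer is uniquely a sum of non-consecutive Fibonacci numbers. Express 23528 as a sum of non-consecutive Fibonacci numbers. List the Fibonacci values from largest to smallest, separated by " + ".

17711 + 4181 + 1597 + 34 + 5

Greedily peel off the largest Fibonacci term at each step:
subtract 17711 from 23528: 5817 remains
subtract 4181 from 5817: 1636 remains
subtract 1597 from 1636: 39 remains
subtract 34 from 39: 5 remains
subtract 5 from 5: 0 remains
So 23528 = 17711 + 4181 + 1597 + 34 + 5, with no two terms consecutive in the sequence.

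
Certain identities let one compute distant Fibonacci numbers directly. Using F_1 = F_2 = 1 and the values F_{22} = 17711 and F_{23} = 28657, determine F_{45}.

By F_{2k+1} = F_k² + F_{k+1}²: F_{45} = 17711² + 28657² = 313679521 + 821223649 = 1134903170.

1134903170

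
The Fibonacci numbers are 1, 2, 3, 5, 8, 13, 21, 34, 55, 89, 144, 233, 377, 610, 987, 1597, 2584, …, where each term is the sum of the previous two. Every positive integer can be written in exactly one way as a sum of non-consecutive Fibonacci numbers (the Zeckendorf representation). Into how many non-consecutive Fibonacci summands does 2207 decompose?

2

2207: greatest Fibonacci not exceeding it is 1597, leaving 610
610: greatest Fibonacci not exceeding it is 610, leaving 0
2207 = 1597 + 610, which has 2 terms.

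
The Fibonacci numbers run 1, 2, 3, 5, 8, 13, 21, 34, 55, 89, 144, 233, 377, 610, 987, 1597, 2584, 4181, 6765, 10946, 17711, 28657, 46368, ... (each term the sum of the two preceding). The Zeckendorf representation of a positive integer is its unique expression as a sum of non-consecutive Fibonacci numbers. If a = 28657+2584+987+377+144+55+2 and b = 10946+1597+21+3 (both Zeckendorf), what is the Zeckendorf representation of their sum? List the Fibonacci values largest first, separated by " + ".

28657 + 10946 + 4181 + 987 + 377 + 144 + 55 + 21 + 5

The two numbers are 32806 and 12567, so their sum is 45373.
Repeatedly subtract the largest Fibonacci number that fits:
subtract 28657 from 45373: 16716 remains
subtract 10946 from 16716: 5770 remains
subtract 4181 from 5770: 1589 remains
subtract 987 from 1589: 602 remains
subtract 377 from 602: 225 remains
subtract 144 from 225: 81 remains
subtract 55 from 81: 26 remains
subtract 21 from 26: 5 remains
subtract 5 from 5: 0 remains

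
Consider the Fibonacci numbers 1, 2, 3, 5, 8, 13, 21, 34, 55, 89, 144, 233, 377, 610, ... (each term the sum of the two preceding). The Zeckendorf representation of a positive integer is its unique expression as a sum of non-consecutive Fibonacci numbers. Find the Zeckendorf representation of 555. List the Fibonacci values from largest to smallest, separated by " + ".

377 + 144 + 34

377 ≤ 555 < 610, so take 377; remainder 178
144 ≤ 178 < 233, so take 144; remainder 34
34 ≤ 34 < 55, so take 34; remainder 0
So 555 = 377 + 144 + 34, with no two terms consecutive in the sequence.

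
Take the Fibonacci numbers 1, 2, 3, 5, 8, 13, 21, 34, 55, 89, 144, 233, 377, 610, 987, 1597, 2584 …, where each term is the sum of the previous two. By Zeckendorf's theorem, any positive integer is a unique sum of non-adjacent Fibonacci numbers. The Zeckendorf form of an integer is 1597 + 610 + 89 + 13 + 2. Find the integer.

1597 + 610 + 89 + 13 + 2 = 2311.

2311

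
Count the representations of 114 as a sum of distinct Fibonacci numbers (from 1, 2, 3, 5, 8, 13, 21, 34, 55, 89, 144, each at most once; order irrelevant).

Each representation comes from the Zeckendorf form by replacing some F_k with F_{k−1} + F_{k−2} where possible.
114 = 89+21+3+1 = 89+13+8+3+1 = 55+34+21+3+1 = 55+34+13+8+3+1 — 4 representations.

4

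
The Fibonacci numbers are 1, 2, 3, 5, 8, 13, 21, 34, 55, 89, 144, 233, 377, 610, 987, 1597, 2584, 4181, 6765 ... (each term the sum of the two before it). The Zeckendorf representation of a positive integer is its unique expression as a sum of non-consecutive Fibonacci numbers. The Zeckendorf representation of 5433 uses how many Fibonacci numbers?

5433 − 4181 = 1252
1252 − 987 = 265
265 − 233 = 32
32 − 21 = 11
11 − 8 = 3
3 − 3 = 0
5433 = 4181 + 987 + 233 + 21 + 8 + 3, which has 6 terms.

6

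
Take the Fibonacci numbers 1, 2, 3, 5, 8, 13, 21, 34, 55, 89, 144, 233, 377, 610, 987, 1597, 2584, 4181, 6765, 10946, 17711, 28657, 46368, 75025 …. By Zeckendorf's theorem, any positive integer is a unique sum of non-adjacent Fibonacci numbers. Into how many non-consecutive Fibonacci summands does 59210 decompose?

46368 ≤ 59210 < 75025, so take 46368; remainder 12842
10946 ≤ 12842 < 17711, so take 10946; remainder 1896
1597 ≤ 1896 < 2584, so take 1597; remainder 299
233 ≤ 299 < 377, so take 233; remainder 66
55 ≤ 66 < 89, so take 55; remainder 11
8 ≤ 11 < 13, so take 8; remainder 3
3 ≤ 3 < 5, so take 3; remainder 0
59210 = 46368 + 10946 + 1597 + 233 + 55 + 8 + 3, which has 7 terms.

7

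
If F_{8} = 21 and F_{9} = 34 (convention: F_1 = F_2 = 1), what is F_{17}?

1597

By F_{2k+1} = F_k² + F_{k+1}²: F_{17} = 21² + 34² = 441 + 1156 = 1597.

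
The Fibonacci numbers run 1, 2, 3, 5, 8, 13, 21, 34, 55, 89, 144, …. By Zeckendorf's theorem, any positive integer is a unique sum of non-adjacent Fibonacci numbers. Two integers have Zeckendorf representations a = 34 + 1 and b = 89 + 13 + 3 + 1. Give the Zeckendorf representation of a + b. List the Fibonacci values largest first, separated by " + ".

The two numbers are 35 and 106, so their sum is 141.
Repeatedly subtract the largest Fibonacci number that fits:
141 − 89 = 52
52 − 34 = 18
18 − 13 = 5
5 − 5 = 0

89 + 34 + 13 + 5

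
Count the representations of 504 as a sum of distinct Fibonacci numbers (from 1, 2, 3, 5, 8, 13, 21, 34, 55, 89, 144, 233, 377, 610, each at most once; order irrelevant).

10

Each representation comes from the Zeckendorf form by replacing some F_k with F_{k−1} + F_{k−2} where possible.
504 = 377+89+34+3+1 = 377+89+21+13+3+1 = 233+144+89+34+3+1 = … (7 more), for 10 in all.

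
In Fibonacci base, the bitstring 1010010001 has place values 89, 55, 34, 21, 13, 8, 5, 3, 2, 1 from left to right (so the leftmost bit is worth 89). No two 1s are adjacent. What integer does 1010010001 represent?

132

Summing the place values of the 1 bits: 89 + 34 + 8 + 1 = 132.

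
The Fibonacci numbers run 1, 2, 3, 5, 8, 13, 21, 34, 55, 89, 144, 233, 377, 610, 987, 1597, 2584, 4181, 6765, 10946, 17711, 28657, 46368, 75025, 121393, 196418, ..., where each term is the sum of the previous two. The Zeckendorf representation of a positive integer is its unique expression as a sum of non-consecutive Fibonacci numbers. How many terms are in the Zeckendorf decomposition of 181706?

subtract 121393 from 181706: 60313 remains
subtract 46368 from 60313: 13945 remains
subtract 10946 from 13945: 2999 remains
subtract 2584 from 2999: 415 remains
subtract 377 from 415: 38 remains
subtract 34 from 38: 4 remains
subtract 3 from 4: 1 remains
subtract 1 from 1: 0 remains
181706 = 121393 + 46368 + 10946 + 2584 + 377 + 34 + 3 + 1, which has 8 terms.

8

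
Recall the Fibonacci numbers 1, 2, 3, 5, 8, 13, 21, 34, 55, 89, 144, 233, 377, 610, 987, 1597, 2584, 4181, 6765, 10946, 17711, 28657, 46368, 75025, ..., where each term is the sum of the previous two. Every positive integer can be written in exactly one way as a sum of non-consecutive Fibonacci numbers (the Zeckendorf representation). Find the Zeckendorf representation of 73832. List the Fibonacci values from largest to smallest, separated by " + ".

largest Fibonacci ≤ 73832 is 46368; 73832 − 46368 = 27464
largest Fibonacci ≤ 27464 is 17711; 27464 − 17711 = 9753
largest Fibonacci ≤ 9753 is 6765; 9753 − 6765 = 2988
largest Fibonacci ≤ 2988 is 2584; 2988 − 2584 = 404
largest Fibonacci ≤ 404 is 377; 404 − 377 = 27
largest Fibonacci ≤ 27 is 21; 27 − 21 = 6
largest Fibonacci ≤ 6 is 5; 6 − 5 = 1
largest Fibonacci ≤ 1 is 1; 1 − 1 = 0
So 73832 = 46368 + 17711 + 6765 + 2584 + 377 + 21 + 5 + 1, with no two terms consecutive in the sequence.

46368 + 17711 + 6765 + 2584 + 377 + 21 + 5 + 1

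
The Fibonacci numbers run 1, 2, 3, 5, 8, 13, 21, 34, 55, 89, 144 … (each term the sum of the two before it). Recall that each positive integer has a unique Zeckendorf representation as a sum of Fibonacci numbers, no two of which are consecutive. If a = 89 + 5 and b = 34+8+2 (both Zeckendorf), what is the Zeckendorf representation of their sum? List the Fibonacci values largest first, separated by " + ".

89 + 34 + 13 + 2

The two numbers are 94 and 44, so their sum is 138.
Greedily peel off the largest Fibonacci term at each step:
138 − 89 = 49
49 − 34 = 15
15 − 13 = 2
2 − 2 = 0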